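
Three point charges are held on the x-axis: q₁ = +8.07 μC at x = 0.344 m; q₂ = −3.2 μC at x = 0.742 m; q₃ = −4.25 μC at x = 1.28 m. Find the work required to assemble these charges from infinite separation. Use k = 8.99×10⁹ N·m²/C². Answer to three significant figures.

The work to assemble the configuration equals its total potential energy, U = Σ kqᵢqⱼ/rᵢⱼ over all pairs.
Pair separations: r₁₂ = 0.398 m, r₁₃ = 0.936 m, r₂₃ = 0.538 m.
U = (-0.583) + (-0.329) + (0.227) = -0.685 J.

-0.685 J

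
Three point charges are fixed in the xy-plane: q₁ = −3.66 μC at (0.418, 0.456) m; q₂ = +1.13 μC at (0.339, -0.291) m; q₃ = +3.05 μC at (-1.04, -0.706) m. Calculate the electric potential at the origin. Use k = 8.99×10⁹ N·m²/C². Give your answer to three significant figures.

Electric potential is a scalar, so the contributions from each charge add algebraically: V = Σ kqᵢ/rᵢ.
Distances from the field point to each charge: r₁ = 0.619 m, r₂ = 0.447 m, r₃ = 1.26 m.
V = k[(-3.66×10⁻⁶)/(0.619) + (1.13×10⁻⁶)/(0.447) + (3.05×10⁻⁶)/(1.26)] = -8640 V.

-8640 V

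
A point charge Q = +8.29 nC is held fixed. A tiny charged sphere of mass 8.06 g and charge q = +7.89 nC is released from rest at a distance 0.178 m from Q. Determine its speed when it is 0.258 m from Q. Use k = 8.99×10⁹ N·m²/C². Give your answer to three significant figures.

0.0159 m/s

Only the electrostatic force acts, so mechanical energy is conserved: ½mv² = U₁ − U₂ = kQq(1/r₁ − 1/r₂).
U₁ − U₂ = (8.99×10⁹ N·m²/C²)(8.29×10⁻⁹ C)(7.89×10⁻⁹ C)(1/0.178 − 1/0.258) = 1.02×10⁻⁶ J.
v = √(2·1.02×10⁻⁶/8.06×10⁻³) = 0.0159 m/s.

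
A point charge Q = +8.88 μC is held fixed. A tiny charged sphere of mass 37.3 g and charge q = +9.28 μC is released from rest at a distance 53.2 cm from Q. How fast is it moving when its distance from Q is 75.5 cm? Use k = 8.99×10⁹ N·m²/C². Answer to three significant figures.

Only the electrostatic force acts, so mechanical energy is conserved: ½mv² = U₁ − U₂ = kQq(1/r₁ − 1/r₂).
U₁ − U₂ = (8.99×10⁹ N·m²/C²)(8.88×10⁻⁶ C)(9.28×10⁻⁶ C)(1/0.532 − 1/0.755) = 0.411 J.
v = √(2·0.411/0.0373) = 4.70 m/s.

4.70 m/s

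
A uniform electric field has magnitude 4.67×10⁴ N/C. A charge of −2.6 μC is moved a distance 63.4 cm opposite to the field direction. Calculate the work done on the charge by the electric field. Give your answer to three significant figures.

The potential change for a displacement 63.4 cm opposite to the field direction is ΔV = +Ed = 2.96×10⁴ V.
W_field = −qΔV = 0.0770 J.

0.0770 J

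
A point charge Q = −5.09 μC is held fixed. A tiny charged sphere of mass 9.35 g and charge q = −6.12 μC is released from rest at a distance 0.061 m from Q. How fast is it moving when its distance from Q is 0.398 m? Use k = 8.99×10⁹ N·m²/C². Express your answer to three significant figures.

28.8 m/s

Only the electrostatic force acts, so mechanical energy is conserved: ½mv² = U₁ − U₂ = kQq(1/r₁ − 1/r₂).
U₁ − U₂ = (8.99×10⁹ N·m²/C²)(-5.09×10⁻⁶ C)(-6.12×10⁻⁶ C)(1/0.0610 − 1/0.398) = 3.89 J.
v = √(2·3.89/9.35×10⁻³) = 28.8 m/s.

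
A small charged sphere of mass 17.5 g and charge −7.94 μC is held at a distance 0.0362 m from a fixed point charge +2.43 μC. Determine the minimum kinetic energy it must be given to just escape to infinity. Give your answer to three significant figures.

To just escape, total mechanical energy must reach zero at infinity: ½mv²_min + U = 0, so ½mv²_min = −U = |kQq|/r.
|U| = |kQq|/r = (8.99×10⁹ N·m²/C²)(2.43×10⁻⁶)(7.94×10⁻⁶)/(0.0362) = 4.79 J.

4.79 J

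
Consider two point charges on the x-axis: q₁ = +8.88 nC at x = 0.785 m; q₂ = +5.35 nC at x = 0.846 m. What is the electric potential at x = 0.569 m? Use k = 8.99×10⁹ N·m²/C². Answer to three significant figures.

Electric potential is a scalar, so the contributions from each charge add algebraically: V = Σ kqᵢ/rᵢ.
Distances from the field point to each charge: r₁ = 0.216 m, r₂ = 0.277 m.
V = k[(8.88×10⁻⁹)/(0.216) + (5.35×10⁻⁹)/(0.277)] = 543 V.

543 V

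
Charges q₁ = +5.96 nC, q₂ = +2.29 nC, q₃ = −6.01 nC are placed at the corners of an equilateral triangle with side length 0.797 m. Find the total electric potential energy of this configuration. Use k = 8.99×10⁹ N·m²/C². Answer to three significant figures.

-4.05×10⁻⁷ J

The assembly work is the sum of pairwise potential energies, U = Σ_{i<j} kqᵢqⱼ/rᵢⱼ.
All three pair separations equal the side length, 0.797 m.
U = (1.54×10⁻⁷) + (-4.04×10⁻⁷) + (-1.55×10⁻⁷) = -4.05×10⁻⁷ J.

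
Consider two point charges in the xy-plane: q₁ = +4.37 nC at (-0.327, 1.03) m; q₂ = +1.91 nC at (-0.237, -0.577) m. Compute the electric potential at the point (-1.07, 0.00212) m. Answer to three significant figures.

The total potential is the scalar sum of each charge's contribution, V = Σ kqᵢ/rᵢ.
Distances from the field point to each charge: r₁ = 1.27 m, r₂ = 1.01 m.
V = k[(4.37×10⁻⁹)/(1.27) + (1.91×10⁻⁹)/(1.01)] = 47.9 V.

47.9 V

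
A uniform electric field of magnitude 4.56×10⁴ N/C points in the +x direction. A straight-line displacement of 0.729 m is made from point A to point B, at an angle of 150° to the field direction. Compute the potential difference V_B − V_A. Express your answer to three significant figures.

2.88×10⁴ V

Only the component of displacement along E changes the potential: ΔV = −E·d·cosθ.
ΔV = −(4.56×10⁴ V/m)(0.729 m)cos150° = 2.88×10⁴ V.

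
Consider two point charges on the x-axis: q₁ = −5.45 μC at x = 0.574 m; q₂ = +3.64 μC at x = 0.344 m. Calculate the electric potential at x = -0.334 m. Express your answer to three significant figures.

Electric potential is a scalar, so the contributions from each charge add algebraically: V = Σ kqᵢ/rᵢ.
Distances from the field point to each charge: r₁ = 0.908 m, r₂ = 0.678 m.
V = k[(-5.45×10⁻⁶)/(0.908) + (3.64×10⁻⁶)/(0.678)] = -5690 V.

-5690 V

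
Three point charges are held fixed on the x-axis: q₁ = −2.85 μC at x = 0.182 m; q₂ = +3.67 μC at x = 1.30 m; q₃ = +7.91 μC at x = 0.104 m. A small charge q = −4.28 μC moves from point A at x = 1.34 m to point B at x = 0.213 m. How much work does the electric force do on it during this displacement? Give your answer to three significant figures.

The work done by the electric force is W_field = −ΔU = −q(V_B − V_A) = q(V_A − V_B).
At A: distances to the source charges are 1.16 m, 0.0400 m, 1.24 m; V_A = Σ kqᵢ/rᵢ = 8.60×10⁵ V.
At B: distances to the source charges are 0.0310 m, 1.09 m, 0.109 m; V_B = Σ kqᵢ/rᵢ = -1.44×10⁵ V.
ΔV = V_B − V_A = -1.00×10⁶ V.
W_field = −qΔV = −(-4.28×10⁻⁶ C)(-1.00×10⁶ V) = -4.30 J.

-4.30 J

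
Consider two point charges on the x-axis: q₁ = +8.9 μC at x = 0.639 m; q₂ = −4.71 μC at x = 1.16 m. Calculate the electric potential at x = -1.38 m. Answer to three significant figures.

2.30×10⁴ V

The total potential is the scalar sum of each charge's contribution, V = Σ kqᵢ/rᵢ.
Distances from the field point to each charge: r₁ = 2.02 m, r₂ = 2.54 m.
V = k[(8.90×10⁻⁶)/(2.02) + (-4.71×10⁻⁶)/(2.54)] = 2.30×10⁴ V.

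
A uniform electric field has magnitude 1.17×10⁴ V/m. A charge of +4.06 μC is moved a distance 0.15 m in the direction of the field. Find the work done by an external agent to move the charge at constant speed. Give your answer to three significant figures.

-7.13×10⁻³ J

The potential change for a displacement 0.15 m in the direction of the field is ΔV = −Ed = -1760 V.
W_ext = qΔV = -7.13×10⁻³ J.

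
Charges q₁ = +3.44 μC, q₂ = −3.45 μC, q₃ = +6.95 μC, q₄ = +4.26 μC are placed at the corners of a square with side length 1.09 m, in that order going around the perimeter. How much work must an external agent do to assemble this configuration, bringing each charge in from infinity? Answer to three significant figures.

The work to assemble the configuration equals its total potential energy, U = Σ kqᵢqⱼ/rᵢⱼ over all pairs.
The four side pairs have separation 1.09 m and the two diagonal pairs 1.54 m.
Summing all 6 pair terms gives U = 0.123 J.

0.123 J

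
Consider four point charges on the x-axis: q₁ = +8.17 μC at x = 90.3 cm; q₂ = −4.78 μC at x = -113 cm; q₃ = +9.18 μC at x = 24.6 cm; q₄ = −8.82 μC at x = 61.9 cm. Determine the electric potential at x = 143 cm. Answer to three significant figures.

The total potential is the scalar sum of each charge's contribution, V = Σ kqᵢ/rᵢ.
Distances from the field point to each charge: r₁ = 0.527 m, r₂ = 2.56 m, r₃ = 1.18 m, r₄ = 0.811 m.
V = k[(8.17×10⁻⁶)/(0.527) + (-4.78×10⁻⁶)/(2.56) + (9.18×10⁻⁶)/(1.18) + (-8.82×10⁻⁶)/(0.811)] = 9.45×10⁴ V.

9.45×10⁴ V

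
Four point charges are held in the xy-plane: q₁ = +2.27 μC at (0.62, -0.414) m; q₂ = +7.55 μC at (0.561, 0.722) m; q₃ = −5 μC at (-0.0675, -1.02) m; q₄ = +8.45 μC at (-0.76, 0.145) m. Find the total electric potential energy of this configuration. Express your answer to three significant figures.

0.0743 J

The work to assemble the configuration equals its total potential energy, U = Σ kqᵢqⱼ/rᵢⱼ over all pairs.
Pair separations: r₁₂ = 1.14 m, r₁₃ = 0.916 m, r₁₄ = 1.49 m, r₂₃ = 1.85 m, r₂₄ = 1.44 m, r₃₄ = 1.36 m.
Summing all 6 pair terms gives U = 0.0743 J.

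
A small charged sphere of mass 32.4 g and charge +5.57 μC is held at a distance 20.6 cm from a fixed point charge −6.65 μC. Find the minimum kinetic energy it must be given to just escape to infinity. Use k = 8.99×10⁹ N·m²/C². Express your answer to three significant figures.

To just escape, total mechanical energy must reach zero at infinity: ½mv²_min + U = 0, so ½mv²_min = −U = |kQq|/r.
|U| = |kQq|/r = (8.99×10⁹ N·m²/C²)(6.65×10⁻⁶)(5.57×10⁻⁶)/(0.206) = 1.62 J.

1.62 J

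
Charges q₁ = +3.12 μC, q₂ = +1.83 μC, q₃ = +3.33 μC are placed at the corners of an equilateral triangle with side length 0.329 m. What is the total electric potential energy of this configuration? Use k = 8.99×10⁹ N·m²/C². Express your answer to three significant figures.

0.606 J

The assembly work is the sum of pairwise potential energies, U = Σ_{i<j} kqᵢqⱼ/rᵢⱼ.
All three pair separations equal the side length, 0.329 m.
U = (0.156) + (0.284) + (0.167) = 0.606 J.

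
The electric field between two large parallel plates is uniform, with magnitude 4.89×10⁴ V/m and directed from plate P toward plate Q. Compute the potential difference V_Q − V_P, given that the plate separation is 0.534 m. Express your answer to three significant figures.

In a uniform field, potential decreases in the direction of E: ΔV = −E·d for a displacement d parallel to E.
Going from P to Q is a displacement of 0.534 m along the field, so V_Q − V_P = −Ed = -2.61×10⁴ V.

-2.61×10⁴ V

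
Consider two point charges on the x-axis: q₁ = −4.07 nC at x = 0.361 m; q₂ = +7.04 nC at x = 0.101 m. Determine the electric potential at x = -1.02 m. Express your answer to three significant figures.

30.0 V

Electric potential is a scalar, so the contributions from each charge add algebraically: V = Σ kqᵢ/rᵢ.
Distances from the field point to each charge: r₁ = 1.38 m, r₂ = 1.12 m.
V = k[(-4.07×10⁻⁹)/(1.38) + (7.04×10⁻⁹)/(1.12)] = 30.0 V.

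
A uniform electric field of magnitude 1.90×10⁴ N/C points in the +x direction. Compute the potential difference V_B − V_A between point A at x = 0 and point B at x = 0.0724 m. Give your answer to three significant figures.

-1380 V

In a uniform field, potential decreases in the direction of E: V_B − V_A = −E·Δx.
V_B − V_A = −(1.90×10⁴ V/m)(0.0724 m) = -1380 V.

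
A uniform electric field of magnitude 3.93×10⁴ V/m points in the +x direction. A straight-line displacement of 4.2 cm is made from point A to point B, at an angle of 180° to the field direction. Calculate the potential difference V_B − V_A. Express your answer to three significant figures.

1650 V

Only the component of displacement along E changes the potential: ΔV = −E·d·cosθ.
ΔV = −(3.93×10⁴ V/m)(0.0420 m)cos180° = 1650 V.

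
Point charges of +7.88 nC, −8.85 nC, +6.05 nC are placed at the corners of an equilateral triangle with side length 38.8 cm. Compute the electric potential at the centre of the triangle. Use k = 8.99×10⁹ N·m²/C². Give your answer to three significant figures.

The total potential is the scalar sum of each charge's contribution, V = Σ kqᵢ/rᵢ.
The distance from each vertex to the centroid is a/√3 = 0.224 m.
V = k[(7.88×10⁻⁹)/(0.224) + (-8.85×10⁻⁹)/(0.224) + (6.05×10⁻⁹)/(0.224)] = 204 V.

204 V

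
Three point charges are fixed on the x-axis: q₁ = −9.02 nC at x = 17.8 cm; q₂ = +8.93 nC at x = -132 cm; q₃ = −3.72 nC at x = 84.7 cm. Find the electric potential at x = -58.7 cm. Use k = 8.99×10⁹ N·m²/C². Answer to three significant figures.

The total potential is the scalar sum of each charge's contribution, V = Σ kqᵢ/rᵢ.
Distances from the field point to each charge: r₁ = 0.765 m, r₂ = 0.733 m, r₃ = 1.43 m.
V = k[(-9.02×10⁻⁹)/(0.765) + (8.93×10⁻⁹)/(0.733) + (-3.72×10⁻⁹)/(1.43)] = -19.8 V.

-19.8 V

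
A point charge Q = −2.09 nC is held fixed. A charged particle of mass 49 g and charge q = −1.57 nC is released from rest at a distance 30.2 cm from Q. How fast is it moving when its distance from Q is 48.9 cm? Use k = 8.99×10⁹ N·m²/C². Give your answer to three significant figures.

Only the electrostatic force acts, so mechanical energy is conserved: ½mv² = U₁ − U₂ = kQq(1/r₁ − 1/r₂).
U₁ − U₂ = (8.99×10⁹ N·m²/C²)(-2.09×10⁻⁹ C)(-1.57×10⁻⁹ C)(1/0.302 − 1/0.489) = 3.74×10⁻⁸ J.
v = √(2·3.74×10⁻⁸/0.0490) = 1.23×10⁻³ m/s.

1.23×10⁻³ m/s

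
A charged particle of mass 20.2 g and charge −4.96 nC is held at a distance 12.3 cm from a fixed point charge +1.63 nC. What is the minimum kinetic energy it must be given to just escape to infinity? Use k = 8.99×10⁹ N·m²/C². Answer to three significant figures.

5.91×10⁻⁷ J

To just escape, total mechanical energy must reach zero at infinity: ½mv²_min + U = 0, so ½mv²_min = −U = |kQq|/r.
|U| = |kQq|/r = (8.99×10⁹ N·m²/C²)(1.63×10⁻⁹)(4.96×10⁻⁹)/(0.123) = 5.91×10⁻⁷ J.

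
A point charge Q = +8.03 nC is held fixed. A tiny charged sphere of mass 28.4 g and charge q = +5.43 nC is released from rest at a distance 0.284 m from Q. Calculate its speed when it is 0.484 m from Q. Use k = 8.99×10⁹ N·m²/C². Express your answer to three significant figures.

Only the electrostatic force acts, so mechanical energy is conserved: ½mv² = U₁ − U₂ = kQq(1/r₁ − 1/r₂).
U₁ − U₂ = (8.99×10⁹ N·m²/C²)(8.03×10⁻⁹ C)(5.43×10⁻⁹ C)(1/0.284 − 1/0.484) = 5.70×10⁻⁷ J.
v = √(2·5.70×10⁻⁷/0.0284) = 6.34×10⁻³ m/s.

6.34×10⁻³ m/s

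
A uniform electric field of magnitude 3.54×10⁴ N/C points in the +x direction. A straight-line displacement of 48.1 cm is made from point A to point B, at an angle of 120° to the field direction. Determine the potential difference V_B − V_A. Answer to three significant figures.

Only the component of displacement along E changes the potential: ΔV = −E·d·cosθ.
ΔV = −(3.54×10⁴ V/m)(0.481 m)cos120° = 8510 V.

8510 V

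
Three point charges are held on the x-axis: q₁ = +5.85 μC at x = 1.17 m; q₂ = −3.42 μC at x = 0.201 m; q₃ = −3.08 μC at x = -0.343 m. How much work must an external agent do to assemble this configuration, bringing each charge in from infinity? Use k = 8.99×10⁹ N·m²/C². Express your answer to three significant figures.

-0.119 J

The assembly work is the sum of pairwise potential energies, U = Σ_{i<j} kqᵢqⱼ/rᵢⱼ.
Pair separations: r₁₂ = 0.969 m, r₁₃ = 1.51 m, r₂₃ = 0.544 m.
U = (-0.186) + (-0.107) + (0.174) = -0.119 J.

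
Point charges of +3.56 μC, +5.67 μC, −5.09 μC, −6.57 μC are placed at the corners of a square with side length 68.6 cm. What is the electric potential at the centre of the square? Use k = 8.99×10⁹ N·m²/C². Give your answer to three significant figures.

The total potential is the scalar sum of each charge's contribution, V = Σ kqᵢ/rᵢ.
The distance from each corner to the centre is a√2/2 = 0.485 m.
V = k[(3.56×10⁻⁶)/(0.485) + (5.67×10⁻⁶)/(0.485) + (-5.09×10⁻⁶)/(0.485) + (-6.57×10⁻⁶)/(0.485)] = -4.50×10⁴ V.

-4.50×10⁴ V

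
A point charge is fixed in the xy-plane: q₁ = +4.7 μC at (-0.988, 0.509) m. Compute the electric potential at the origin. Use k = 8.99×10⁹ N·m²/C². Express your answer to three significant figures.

3.80×10⁴ V

The total potential is the scalar sum of each charge's contribution, V = Σ kqᵢ/rᵢ.
Distances from the field point to each charge: r₁ = 1.11 m.
V = k[(4.70×10⁻⁶)/(1.11)] = 3.80×10⁴ V.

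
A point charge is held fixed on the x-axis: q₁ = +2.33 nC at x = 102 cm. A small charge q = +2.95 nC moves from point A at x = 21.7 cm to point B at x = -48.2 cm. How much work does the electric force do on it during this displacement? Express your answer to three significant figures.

The work done by the electric force is W_field = −ΔU = −q(V_B − V_A) = q(V_A − V_B).
At A: distance to the source charge is 0.803 m; V_A = kq₁/r = 26.1 V.
At B: distance to the source charge is 1.50 m; V_B = kq₁/r = 13.9 V.
ΔV = V_B − V_A = -12.1 V.
W_field = −qΔV = −(2.95×10⁻⁹ C)(-12.1 V) = 3.58×10⁻⁸ J.

3.58×10⁻⁸ J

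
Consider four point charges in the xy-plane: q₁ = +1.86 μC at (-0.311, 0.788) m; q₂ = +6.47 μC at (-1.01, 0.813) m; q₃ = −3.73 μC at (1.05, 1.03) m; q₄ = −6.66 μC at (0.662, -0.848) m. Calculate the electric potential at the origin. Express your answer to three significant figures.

Electric potential is a scalar, so the contributions from each charge add algebraically: V = Σ kqᵢ/rᵢ.
Distances from the field point to each charge: r₁ = 0.847 m, r₂ = 1.30 m, r₃ = 1.47 m, r₄ = 1.08 m.
V = k[(1.86×10⁻⁶)/(0.847) + (6.47×10⁻⁶)/(1.30) + (-3.73×10⁻⁶)/(1.47) + (-6.66×10⁻⁶)/(1.08)] = -1.39×10⁴ V.

-1.39×10⁴ V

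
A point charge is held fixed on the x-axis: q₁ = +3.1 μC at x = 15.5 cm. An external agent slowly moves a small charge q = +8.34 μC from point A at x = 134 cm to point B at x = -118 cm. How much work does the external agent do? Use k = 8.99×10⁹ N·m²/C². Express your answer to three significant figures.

-0.0220 J

For quasistatic motion the external work equals the change in potential energy: W_ext = qΔV = q(V_B − V_A).
At A: distance to the source charge is 1.19 m; V_A = kq₁/r = 2.35×10⁴ V.
At B: distance to the source charge is 1.33 m; V_B = kq₁/r = 2.09×10⁴ V.
ΔV = V_B − V_A = -2640 V.
W_ext = qΔV = (8.34×10⁻⁶ C)(-2640 V) = -0.0220 J.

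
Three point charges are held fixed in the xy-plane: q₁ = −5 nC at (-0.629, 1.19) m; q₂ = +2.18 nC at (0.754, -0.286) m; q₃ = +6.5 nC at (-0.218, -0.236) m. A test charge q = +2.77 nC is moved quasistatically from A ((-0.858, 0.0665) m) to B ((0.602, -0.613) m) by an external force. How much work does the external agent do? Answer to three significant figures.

For quasistatic motion the external work equals the change in potential energy: W_ext = qΔV = q(V_B − V_A).
At A: distances to the source charges are 1.15 m, 1.65 m, 0.708 m; V_A = Σ kqᵢ/rᵢ = 55.2 V.
At B: distances to the source charges are 2.18 m, 0.361 m, 0.903 m; V_B = Σ kqᵢ/rᵢ = 98.5 V.
ΔV = V_B − V_A = 43.3 V.
W_ext = qΔV = (2.77×10⁻⁹ C)(43.3 V) = 1.20×10⁻⁷ J.

1.20×10⁻⁷ J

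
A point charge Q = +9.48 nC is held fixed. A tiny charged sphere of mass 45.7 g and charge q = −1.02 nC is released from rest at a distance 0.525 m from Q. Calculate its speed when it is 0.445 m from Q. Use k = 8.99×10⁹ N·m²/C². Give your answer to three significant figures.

Only the electrostatic force acts, so mechanical energy is conserved: ½mv² = U₁ − U₂ = kQq(1/r₁ − 1/r₂).
U₁ − U₂ = (8.99×10⁹ N·m²/C²)(9.48×10⁻⁹ C)(-1.02×10⁻⁹ C)(1/0.525 − 1/0.445) = 2.98×10⁻⁸ J.
v = √(2·2.98×10⁻⁸/0.0457) = 1.14×10⁻³ m/s.

1.14×10⁻³ m/s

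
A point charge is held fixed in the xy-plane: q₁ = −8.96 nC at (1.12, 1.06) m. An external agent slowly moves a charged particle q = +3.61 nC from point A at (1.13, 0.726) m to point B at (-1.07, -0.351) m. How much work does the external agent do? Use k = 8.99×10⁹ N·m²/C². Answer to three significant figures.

For quasistatic motion the external work equals the change in potential energy: W_ext = qΔV = q(V_B − V_A).
At A: distance to the source charge is 0.334 m; V_A = kq₁/r = -241 V.
At B: distance to the source charge is 2.61 m; V_B = kq₁/r = -30.9 V.
ΔV = V_B − V_A = 210 V.
W_ext = qΔV = (3.61×10⁻⁹ C)(210 V) = 7.59×10⁻⁷ J.

7.59×10⁻⁷ J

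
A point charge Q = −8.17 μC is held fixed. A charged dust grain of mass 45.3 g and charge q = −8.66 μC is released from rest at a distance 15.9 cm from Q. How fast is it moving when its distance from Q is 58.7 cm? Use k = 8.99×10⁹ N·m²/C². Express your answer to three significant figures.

Only the electrostatic force acts, so mechanical energy is conserved: ½mv² = U₁ − U₂ = kQq(1/r₁ − 1/r₂).
U₁ − U₂ = (8.99×10⁹ N·m²/C²)(-8.17×10⁻⁶ C)(-8.66×10⁻⁶ C)(1/0.159 − 1/0.587) = 2.92 J.
v = √(2·2.92/0.0453) = 11.3 m/s.

11.3 m/s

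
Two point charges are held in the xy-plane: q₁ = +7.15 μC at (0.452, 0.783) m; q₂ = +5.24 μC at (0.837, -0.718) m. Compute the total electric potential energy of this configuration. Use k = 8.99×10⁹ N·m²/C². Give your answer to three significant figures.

The work to assemble the configuration equals its total potential energy, U = Σ kqᵢqⱼ/rᵢⱼ over all pairs.
Pair separations: r₁₂ = 1.55 m.
U = (0.217) = 0.217 J.

0.217 J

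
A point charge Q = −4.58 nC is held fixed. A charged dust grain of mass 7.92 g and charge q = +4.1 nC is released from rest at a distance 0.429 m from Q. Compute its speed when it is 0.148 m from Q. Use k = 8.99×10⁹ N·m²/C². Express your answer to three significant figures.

Only the electrostatic force acts, so mechanical energy is conserved: ½mv² = U₁ − U₂ = kQq(1/r₁ − 1/r₂).
U₁ − U₂ = (8.99×10⁹ N·m²/C²)(-4.58×10⁻⁹ C)(4.10×10⁻⁹ C)(1/0.429 − 1/0.148) = 7.47×10⁻⁷ J.
v = √(2·7.47×10⁻⁷/7.92×10⁻³) = 0.0137 m/s.

0.0137 m/s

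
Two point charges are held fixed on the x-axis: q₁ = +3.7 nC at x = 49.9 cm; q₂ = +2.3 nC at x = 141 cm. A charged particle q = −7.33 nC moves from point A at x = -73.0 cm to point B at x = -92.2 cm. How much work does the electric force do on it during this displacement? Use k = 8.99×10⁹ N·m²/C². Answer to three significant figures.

-3.26×10⁻⁸ J

The work done by the electric force is W_field = −ΔU = −q(V_B − V_A) = q(V_A − V_B).
At A: distances to the source charges are 1.23 m, 2.14 m; V_A = Σ kqᵢ/rᵢ = 36.7 V.
At B: distances to the source charges are 1.42 m, 2.33 m; V_B = Σ kqᵢ/rᵢ = 32.3 V.
ΔV = V_B − V_A = -4.45 V.
W_field = −qΔV = −(-7.33×10⁻⁹ C)(-4.45 V) = -3.26×10⁻⁸ J.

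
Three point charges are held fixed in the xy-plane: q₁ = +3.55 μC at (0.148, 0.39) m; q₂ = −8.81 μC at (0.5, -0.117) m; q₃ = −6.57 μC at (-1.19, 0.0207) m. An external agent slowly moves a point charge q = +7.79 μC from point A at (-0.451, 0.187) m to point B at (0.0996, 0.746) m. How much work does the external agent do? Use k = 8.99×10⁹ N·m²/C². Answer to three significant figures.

For quasistatic motion the external work equals the change in potential energy: W_ext = qΔV = q(V_B − V_A).
At A: distances to the source charges are 0.632 m, 0.998 m, 0.757 m; V_A = Σ kqᵢ/rᵢ = -1.07×10⁵ V.
At B: distances to the source charges are 0.359 m, 0.951 m, 1.48 m; V_B = Σ kqᵢ/rᵢ = -3.43×10⁴ V.
ΔV = V_B − V_A = 7.25×10⁴ V.
W_ext = qΔV = (7.79×10⁻⁶ C)(7.25×10⁴ V) = 0.565 J.

0.565 J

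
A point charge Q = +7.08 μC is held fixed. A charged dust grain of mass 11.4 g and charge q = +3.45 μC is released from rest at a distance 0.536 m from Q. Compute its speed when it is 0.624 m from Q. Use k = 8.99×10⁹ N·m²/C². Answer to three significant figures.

3.18 m/s

Only the electrostatic force acts, so mechanical energy is conserved: ½mv² = U₁ − U₂ = kQq(1/r₁ − 1/r₂).
U₁ − U₂ = (8.99×10⁹ N·m²/C²)(7.08×10⁻⁶ C)(3.45×10⁻⁶ C)(1/0.536 − 1/0.624) = 0.0578 J.
v = √(2·0.0578/0.0114) = 3.18 m/s.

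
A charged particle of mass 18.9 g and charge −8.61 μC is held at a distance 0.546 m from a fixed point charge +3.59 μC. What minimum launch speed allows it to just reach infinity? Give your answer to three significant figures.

7.34 m/s

To just escape, total mechanical energy must reach zero at infinity: ½mv²_min + U = 0, so ½mv²_min = −U = |kQq|/r.
|U| = |kQq|/r = (8.99×10⁹ N·m²/C²)(3.59×10⁻⁶)(8.61×10⁻⁶)/(0.546) = 0.509 J.
v_min = √(2|U|/m) = √(2·0.509/0.0189) = 7.34 m/s.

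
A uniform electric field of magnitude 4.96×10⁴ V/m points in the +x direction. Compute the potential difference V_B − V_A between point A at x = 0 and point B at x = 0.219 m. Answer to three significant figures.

-1.09×10⁴ V

In a uniform field, potential decreases in the direction of E: V_B − V_A = −E·Δx.
V_B − V_A = −(4.96×10⁴ V/m)(0.219 m) = -1.09×10⁴ V.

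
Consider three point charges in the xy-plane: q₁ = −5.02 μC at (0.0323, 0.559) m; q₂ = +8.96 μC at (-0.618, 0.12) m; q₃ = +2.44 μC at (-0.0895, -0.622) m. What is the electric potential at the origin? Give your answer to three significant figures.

8.23×10⁴ V

The total potential is the scalar sum of each charge's contribution, V = Σ kqᵢ/rᵢ.
Distances from the field point to each charge: r₁ = 0.560 m, r₂ = 0.630 m, r₃ = 0.628 m.
V = k[(-5.02×10⁻⁶)/(0.560) + (8.96×10⁻⁶)/(0.630) + (2.44×10⁻⁶)/(0.628)] = 8.23×10⁴ V.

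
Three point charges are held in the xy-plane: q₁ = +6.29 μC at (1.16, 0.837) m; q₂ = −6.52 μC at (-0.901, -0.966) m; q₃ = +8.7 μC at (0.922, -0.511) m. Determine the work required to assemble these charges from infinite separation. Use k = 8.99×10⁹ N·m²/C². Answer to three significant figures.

-0.0466 J

The work to assemble the configuration equals its total potential energy, U = Σ kqᵢqⱼ/rᵢⱼ over all pairs.
Pair separations: r₁₂ = 2.74 m, r₁₃ = 1.37 m, r₂₃ = 1.88 m.
U = (-0.135) + (0.359) + (-0.271) = -0.0466 J.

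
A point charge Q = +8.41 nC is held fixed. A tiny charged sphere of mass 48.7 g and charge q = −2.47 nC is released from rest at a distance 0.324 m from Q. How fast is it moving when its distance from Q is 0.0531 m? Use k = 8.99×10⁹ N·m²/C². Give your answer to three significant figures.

0.0110 m/s

Only the electrostatic force acts, so mechanical energy is conserved: ½mv² = U₁ − U₂ = kQq(1/r₁ − 1/r₂).
U₁ − U₂ = (8.99×10⁹ N·m²/C²)(8.41×10⁻⁹ C)(-2.47×10⁻⁹ C)(1/0.324 − 1/0.0531) = 2.94×10⁻⁶ J.
v = √(2·2.94×10⁻⁶/0.0487) = 0.0110 m/s.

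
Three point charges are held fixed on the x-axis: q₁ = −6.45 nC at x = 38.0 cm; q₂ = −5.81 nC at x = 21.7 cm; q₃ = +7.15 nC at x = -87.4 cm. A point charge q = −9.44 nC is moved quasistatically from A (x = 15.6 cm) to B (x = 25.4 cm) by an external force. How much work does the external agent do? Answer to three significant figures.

7.19×10⁻⁶ J

For quasistatic motion the external work equals the change in potential energy: W_ext = qΔV = q(V_B − V_A).
At A: distances to the source charges are 0.224 m, 0.0610 m, 1.03 m; V_A = Σ kqᵢ/rᵢ = -1050 V.
At B: distances to the source charges are 0.126 m, 0.0370 m, 1.13 m; V_B = Σ kqᵢ/rᵢ = -1810 V.
ΔV = V_B − V_A = -762 V.
W_ext = qΔV = (-9.44×10⁻⁹ C)(-762 V) = 7.19×10⁻⁶ J.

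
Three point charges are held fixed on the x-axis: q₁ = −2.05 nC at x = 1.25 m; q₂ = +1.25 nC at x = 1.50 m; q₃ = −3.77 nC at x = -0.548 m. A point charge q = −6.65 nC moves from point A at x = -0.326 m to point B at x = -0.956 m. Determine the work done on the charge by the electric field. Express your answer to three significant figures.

4.75×10⁻⁷ J

The work done by the electric force is W_field = −ΔU = −q(V_B − V_A) = q(V_A − V_B).
At A: distances to the source charges are 1.58 m, 1.83 m, 0.222 m; V_A = Σ kqᵢ/rᵢ = -158 V.
At B: distances to the source charges are 2.21 m, 2.46 m, 0.408 m; V_B = Σ kqᵢ/rᵢ = -86.8 V.
ΔV = V_B − V_A = 71.4 V.
W_field = −qΔV = −(-6.65×10⁻⁹ C)(71.4 V) = 4.75×10⁻⁷ J.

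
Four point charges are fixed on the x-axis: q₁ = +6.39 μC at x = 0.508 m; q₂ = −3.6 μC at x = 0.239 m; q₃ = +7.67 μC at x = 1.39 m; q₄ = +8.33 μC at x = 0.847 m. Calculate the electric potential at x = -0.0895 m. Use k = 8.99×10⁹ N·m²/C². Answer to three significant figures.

1.24×10⁵ V

The total potential is the scalar sum of each charge's contribution, V = Σ kqᵢ/rᵢ.
Distances from the field point to each charge: r₁ = 0.598 m, r₂ = 0.329 m, r₃ = 1.48 m, r₄ = 0.936 m.
V = k[(6.39×10⁻⁶)/(0.598) + (-3.60×10⁻⁶)/(0.329) + (7.67×10⁻⁶)/(1.48) + (8.33×10⁻⁶)/(0.936)] = 1.24×10⁵ V.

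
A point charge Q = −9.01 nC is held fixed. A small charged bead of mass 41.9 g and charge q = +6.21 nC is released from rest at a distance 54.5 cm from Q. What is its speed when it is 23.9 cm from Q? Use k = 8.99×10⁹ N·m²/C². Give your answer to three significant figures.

Only the electrostatic force acts, so mechanical energy is conserved: ½mv² = U₁ − U₂ = kQq(1/r₁ − 1/r₂).
U₁ − U₂ = (8.99×10⁹ N·m²/C²)(-9.01×10⁻⁹ C)(6.21×10⁻⁹ C)(1/0.545 − 1/0.239) = 1.18×10⁻⁶ J.
v = √(2·1.18×10⁻⁶/0.0419) = 7.51×10⁻³ m/s.

7.51×10⁻³ m/s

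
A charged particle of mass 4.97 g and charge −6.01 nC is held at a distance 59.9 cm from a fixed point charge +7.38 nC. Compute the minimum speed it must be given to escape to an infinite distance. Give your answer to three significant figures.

0.0164 m/s

To just escape, total mechanical energy must reach zero at infinity: ½mv²_min + U = 0, so ½mv²_min = −U = |kQq|/r.
|U| = |kQq|/r = (8.99×10⁹ N·m²/C²)(7.38×10⁻⁹)(6.01×10⁻⁹)/(0.599) = 6.66×10⁻⁷ J.
v_min = √(2|U|/m) = √(2·6.66×10⁻⁷/4.97×10⁻³) = 0.0164 m/s.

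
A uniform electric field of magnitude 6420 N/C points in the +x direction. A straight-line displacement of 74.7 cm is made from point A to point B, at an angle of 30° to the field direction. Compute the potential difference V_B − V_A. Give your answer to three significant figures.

-4150 V

Only the component of displacement along E changes the potential: ΔV = −E·d·cosθ.
ΔV = −(6420 V/m)(0.747 m)cos30° = -4150 V.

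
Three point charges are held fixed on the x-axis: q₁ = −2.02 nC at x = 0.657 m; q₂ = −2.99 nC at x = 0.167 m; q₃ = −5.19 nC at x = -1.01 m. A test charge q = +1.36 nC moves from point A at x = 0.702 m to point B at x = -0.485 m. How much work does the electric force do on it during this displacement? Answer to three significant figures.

The work done by the electric force is W_field = −ΔU = −q(V_B − V_A) = q(V_A − V_B).
At A: distances to the source charges are 0.0450 m, 0.535 m, 1.71 m; V_A = Σ kqᵢ/rᵢ = -481 V.
At B: distances to the source charges are 1.14 m, 0.652 m, 0.525 m; V_B = Σ kqᵢ/rᵢ = -146 V.
ΔV = V_B − V_A = 335 V.
W_field = −qΔV = −(1.36×10⁻⁹ C)(335 V) = -4.56×10⁻⁷ J.

-4.56×10⁻⁷ J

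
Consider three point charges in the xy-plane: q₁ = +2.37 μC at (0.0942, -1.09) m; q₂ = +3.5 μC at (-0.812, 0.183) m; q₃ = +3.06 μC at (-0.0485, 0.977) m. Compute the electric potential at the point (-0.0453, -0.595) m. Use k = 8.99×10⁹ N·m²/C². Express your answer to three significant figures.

8.77×10⁴ V

The total potential is the scalar sum of each charge's contribution, V = Σ kqᵢ/rᵢ.
Distances from the field point to each charge: r₁ = 0.514 m, r₂ = 1.09 m, r₃ = 1.57 m.
V = k[(2.37×10⁻⁶)/(0.514) + (3.50×10⁻⁶)/(1.09) + (3.06×10⁻⁶)/(1.57)] = 8.77×10⁴ V.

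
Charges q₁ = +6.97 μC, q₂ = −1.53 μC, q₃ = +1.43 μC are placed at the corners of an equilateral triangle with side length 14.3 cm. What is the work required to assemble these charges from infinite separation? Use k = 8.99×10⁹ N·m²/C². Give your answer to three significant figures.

-0.181 J

The assembly work is the sum of pairwise potential energies, U = Σ_{i<j} kqᵢqⱼ/rᵢⱼ.
All three pair separations equal the side length, 0.143 m.
U = (-0.670) + (0.627) + (-0.138) = -0.181 J.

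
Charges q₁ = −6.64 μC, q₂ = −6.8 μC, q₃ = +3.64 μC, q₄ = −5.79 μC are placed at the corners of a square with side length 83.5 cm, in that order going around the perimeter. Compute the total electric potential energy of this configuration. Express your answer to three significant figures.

The assembly work is the sum of pairwise potential energies, U = Σ_{i<j} kqᵢqⱼ/rᵢⱼ.
The four side pairs have separation 0.835 m and the two diagonal pairs 1.18 m.
Summing all 6 pair terms gives U = 0.522 J.

0.522 J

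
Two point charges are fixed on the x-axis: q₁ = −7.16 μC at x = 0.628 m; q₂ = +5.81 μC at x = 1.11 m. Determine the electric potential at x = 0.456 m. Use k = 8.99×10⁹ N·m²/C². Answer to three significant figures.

-2.94×10⁵ V

Electric potential is a scalar, so the contributions from each charge add algebraically: V = Σ kqᵢ/rᵢ.
Distances from the field point to each charge: r₁ = 0.172 m, r₂ = 0.654 m.
V = k[(-7.16×10⁻⁶)/(0.172) + (5.81×10⁻⁶)/(0.654)] = -2.94×10⁵ V.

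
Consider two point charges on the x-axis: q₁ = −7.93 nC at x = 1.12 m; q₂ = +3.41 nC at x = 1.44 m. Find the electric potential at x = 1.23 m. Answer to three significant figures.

Electric potential is a scalar, so the contributions from each charge add algebraically: V = Σ kqᵢ/rᵢ.
Distances from the field point to each charge: r₁ = 0.110 m, r₂ = 0.210 m.
V = k[(-7.93×10⁻⁹)/(0.110) + (3.41×10⁻⁹)/(0.210)] = -502 V.

-502 V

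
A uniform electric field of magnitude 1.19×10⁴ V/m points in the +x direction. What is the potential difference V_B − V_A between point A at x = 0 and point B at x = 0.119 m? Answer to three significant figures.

-1420 V

In a uniform field, potential decreases in the direction of E: V_B − V_A = −E·Δx.
V_B − V_A = −(1.19×10⁴ V/m)(0.119 m) = -1420 V.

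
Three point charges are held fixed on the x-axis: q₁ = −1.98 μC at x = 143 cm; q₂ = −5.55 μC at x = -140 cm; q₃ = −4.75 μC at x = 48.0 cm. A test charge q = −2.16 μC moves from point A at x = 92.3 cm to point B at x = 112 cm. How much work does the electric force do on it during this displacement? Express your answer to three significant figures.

0.0195 J

The work done by the electric force is W_field = −ΔU = −q(V_B − V_A) = q(V_A − V_B).
At A: distances to the source charges are 0.507 m, 2.32 m, 0.443 m; V_A = Σ kqᵢ/rᵢ = -1.53×10⁵ V.
At B: distances to the source charges are 0.310 m, 2.52 m, 0.640 m; V_B = Σ kqᵢ/rᵢ = -1.44×10⁵ V.
ΔV = V_B − V_A = 9040 V.
W_field = −qΔV = −(-2.16×10⁻⁶ C)(9040 V) = 0.0195 J.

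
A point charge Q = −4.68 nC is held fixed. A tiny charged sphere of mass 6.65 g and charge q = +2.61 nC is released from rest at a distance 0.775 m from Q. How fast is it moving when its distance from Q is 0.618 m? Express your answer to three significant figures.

3.29×10⁻³ m/s

Only the electrostatic force acts, so mechanical energy is conserved: ½mv² = U₁ − U₂ = kQq(1/r₁ − 1/r₂).
U₁ − U₂ = (8.99×10⁹ N·m²/C²)(-4.68×10⁻⁹ C)(2.61×10⁻⁹ C)(1/0.775 − 1/0.618) = 3.60×10⁻⁸ J.
v = √(2·3.60×10⁻⁸/6.65×10⁻³) = 3.29×10⁻³ m/s.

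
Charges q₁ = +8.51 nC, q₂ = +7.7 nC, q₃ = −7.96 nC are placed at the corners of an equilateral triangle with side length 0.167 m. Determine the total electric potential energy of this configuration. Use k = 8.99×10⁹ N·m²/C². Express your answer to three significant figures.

-3.42×10⁻⁶ J

The work to assemble the configuration equals its total potential energy, U = Σ kqᵢqⱼ/rᵢⱼ over all pairs.
All three pair separations equal the side length, 0.167 m.
U = (3.53×10⁻⁶) + (-3.65×10⁻⁶) + (-3.30×10⁻⁶) = -3.42×10⁻⁶ J.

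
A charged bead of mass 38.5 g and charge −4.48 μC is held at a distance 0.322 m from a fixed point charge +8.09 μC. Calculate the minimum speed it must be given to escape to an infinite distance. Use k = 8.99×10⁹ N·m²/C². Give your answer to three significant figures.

To just escape, total mechanical energy must reach zero at infinity: ½mv²_min + U = 0, so ½mv²_min = −U = |kQq|/r.
|U| = |kQq|/r = (8.99×10⁹ N·m²/C²)(8.09×10⁻⁶)(4.48×10⁻⁶)/(0.322) = 1.01 J.
v_min = √(2|U|/m) = √(2·1.01/0.0385) = 7.25 m/s.

7.25 m/s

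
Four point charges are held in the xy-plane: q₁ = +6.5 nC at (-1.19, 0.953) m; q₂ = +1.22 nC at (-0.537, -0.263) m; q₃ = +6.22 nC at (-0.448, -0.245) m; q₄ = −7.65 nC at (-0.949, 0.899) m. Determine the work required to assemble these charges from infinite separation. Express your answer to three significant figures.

The work to assemble the configuration equals its total potential energy, U = Σ kqᵢqⱼ/rᵢⱼ over all pairs.
Pair separations: r₁₂ = 1.38 m, r₁₃ = 1.41 m, r₁₄ = 0.247 m, r₂₃ = 0.0908 m, r₂₄ = 1.23 m, r₃₄ = 1.25 m.
Summing all 6 pair terms gives U = -1.16×10⁻⁶ J.

-1.16×10⁻⁶ J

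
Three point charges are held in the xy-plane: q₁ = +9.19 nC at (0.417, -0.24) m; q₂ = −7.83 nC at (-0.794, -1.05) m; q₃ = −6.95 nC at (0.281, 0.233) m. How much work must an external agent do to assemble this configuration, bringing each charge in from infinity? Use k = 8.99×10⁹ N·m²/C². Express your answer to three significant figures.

-1.32×10⁻⁶ J

The work to assemble the configuration equals its total potential energy, U = Σ kqᵢqⱼ/rᵢⱼ over all pairs.
Pair separations: r₁₂ = 1.46 m, r₁₃ = 0.492 m, r₂₃ = 1.67 m.
U = (-4.44×10⁻⁷) + (-1.17×10⁻⁶) + (2.92×10⁻⁷) = -1.32×10⁻⁶ J.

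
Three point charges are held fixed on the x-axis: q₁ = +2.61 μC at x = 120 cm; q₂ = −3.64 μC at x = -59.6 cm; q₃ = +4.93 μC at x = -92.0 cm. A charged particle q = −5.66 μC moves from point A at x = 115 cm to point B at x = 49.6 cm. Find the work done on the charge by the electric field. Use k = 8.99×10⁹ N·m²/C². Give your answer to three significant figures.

The work done by the electric force is W_field = −ΔU = −q(V_B − V_A) = q(V_A − V_B).
At A: distances to the source charges are 0.0500 m, 1.75 m, 2.07 m; V_A = Σ kqᵢ/rᵢ = 4.72×10⁵ V.
At B: distances to the source charges are 0.704 m, 1.09 m, 1.42 m; V_B = Σ kqᵢ/rᵢ = 3.47×10⁴ V.
ΔV = V_B − V_A = -4.37×10⁵ V.
W_field = −qΔV = −(-5.66×10⁻⁶ C)(-4.37×10⁵ V) = -2.48 J.

-2.48 J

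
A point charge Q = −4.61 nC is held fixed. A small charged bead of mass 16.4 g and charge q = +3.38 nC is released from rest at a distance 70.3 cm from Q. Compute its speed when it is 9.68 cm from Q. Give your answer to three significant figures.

Only the electrostatic force acts, so mechanical energy is conserved: ½mv² = U₁ − U₂ = kQq(1/r₁ − 1/r₂).
U₁ − U₂ = (8.99×10⁹ N·m²/C²)(-4.61×10⁻⁹ C)(3.38×10⁻⁹ C)(1/0.703 − 1/0.0968) = 1.25×10⁻⁶ J.
v = √(2·1.25×10⁻⁶/0.0164) = 0.0123 m/s.

0.0123 m/s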